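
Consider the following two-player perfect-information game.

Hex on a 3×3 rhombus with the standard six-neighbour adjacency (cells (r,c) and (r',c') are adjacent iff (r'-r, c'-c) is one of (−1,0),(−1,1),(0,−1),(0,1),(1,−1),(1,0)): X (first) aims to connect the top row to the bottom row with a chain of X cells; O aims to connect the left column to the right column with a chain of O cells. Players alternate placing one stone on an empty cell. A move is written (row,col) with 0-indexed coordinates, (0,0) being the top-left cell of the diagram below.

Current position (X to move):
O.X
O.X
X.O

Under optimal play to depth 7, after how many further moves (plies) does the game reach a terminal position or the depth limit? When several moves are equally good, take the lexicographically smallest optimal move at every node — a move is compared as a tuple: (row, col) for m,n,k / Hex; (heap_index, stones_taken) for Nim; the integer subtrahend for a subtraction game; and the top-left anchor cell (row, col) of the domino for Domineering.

PV length from [O.X/O.X/X.O]: 3 plies

ply 1, X at O.X/O.X/X.O | (0,1)=+1→OXX/O.X/X.O*; (1,1)=+1→O.X/OXX/X.O; (2,1)=+1→O.X/O.X/XXO
ply 2, O at OXX/O.X/X.O | (1,1)=-1→OXX/OOX/X.O*; (2,1)=-1→OXX/O.X/XOO
ply 3, X at OXX/OOX/X.O | (2,1)=+1→OXX/OOX/XXO*
ply 4: OXX/OOX/XXO is terminal -1 (O); from O.X/O.X/X.O depth 7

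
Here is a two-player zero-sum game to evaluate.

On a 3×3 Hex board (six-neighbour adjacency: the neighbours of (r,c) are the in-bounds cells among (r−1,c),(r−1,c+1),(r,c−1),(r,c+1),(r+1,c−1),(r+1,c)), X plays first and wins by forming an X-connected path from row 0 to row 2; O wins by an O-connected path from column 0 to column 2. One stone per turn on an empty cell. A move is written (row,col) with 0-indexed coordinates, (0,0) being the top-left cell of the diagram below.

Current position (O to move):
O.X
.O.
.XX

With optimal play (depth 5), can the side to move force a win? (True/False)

O winning at [O.X/.O./.XX]: True

ply 1, O at O.X/.O./.XX | (0,1)=-1→OOX/.O./.XX; (1,0)=-1→O.X/OO./.XX; (1,2)=+1→O.X/.OO/.XX*; (2,0)=-1→O.X/.O./OXX
ply 2, X at O.X/.OO/.XX | (0,1)=-1→OXX/.OO/.XX*; (1,0)=-1→O.X/XOO/.XX; (2,0)=-1→O.X/.OO/XXX
ply 3, O at OXX/.OO/.XX | (1,0)=+1→OXX/OOO/.XX*; (2,0)=+1→OXX/.OO/OXX
ply 4: OXX/OOO/.XX is terminal -1 (X); from O.X/.O./.XX depth 5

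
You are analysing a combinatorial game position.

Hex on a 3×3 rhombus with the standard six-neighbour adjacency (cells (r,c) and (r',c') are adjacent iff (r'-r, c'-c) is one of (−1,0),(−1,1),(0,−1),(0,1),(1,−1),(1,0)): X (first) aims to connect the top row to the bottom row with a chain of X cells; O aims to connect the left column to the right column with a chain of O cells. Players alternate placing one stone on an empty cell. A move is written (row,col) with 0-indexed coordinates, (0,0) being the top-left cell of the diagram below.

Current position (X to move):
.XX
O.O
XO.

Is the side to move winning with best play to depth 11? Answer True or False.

[.XX/O.O/XO.] X move#1: (0,0):-1/XXX/O.O/XO., (1,1):+1/.XX/OXO/XO.*, (2,2):-1/.XX/O.O/XOX
[.XX/OXO/XO.] end (terminal -1, O#2); searched .XX/O.O/XO. to 11

X winning at [.XX/O.O/XO.]: True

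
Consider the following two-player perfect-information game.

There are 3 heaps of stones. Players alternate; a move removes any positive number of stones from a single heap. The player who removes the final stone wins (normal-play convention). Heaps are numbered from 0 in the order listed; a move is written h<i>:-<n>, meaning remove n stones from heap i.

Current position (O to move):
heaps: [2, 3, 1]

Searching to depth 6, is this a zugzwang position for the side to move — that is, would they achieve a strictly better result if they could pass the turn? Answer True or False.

zugzwang((2,3,1), O) = True

ply 1, O at (2,3,1) | h0:-1=-1→(1,3,1)*; h0:-2=-1→(0,3,1); h1:-1=-1→(2,2,1); h1:-2=-1→(2,1,1); h1:-3=-1→(2,0,1); h2:-1=-1→(2,3,0)
ply 2, X at (1,3,1) | h0:-1=-1→(0,3,1); h1:-1=-1→(1,2,1); h1:-2=-1→(1,1,1); h1:-3=+1→(1,0,1)*; h2:-1=-1→(1,3,0)
ply 3, O at (1,0,1) | h0:-1=-1→(0,0,1)*; h2:-1=-1→(1,0,0)
ply 4, X at (0,0,1) | h2:-1=+1→(0,0,0)*
ply 5: (0,0,0) is terminal -1 (O); from (2,3,1) depth 6
suppose O passes — search the same position with X to move:
pass> ply 1, X at (2,3,1) | h0:-1=-1→(1,3,1)*; h0:-2=-1→(0,3,1); h1:-1=-1→(2,2,1); h1:-2=-1→(2,1,1); h1:-3=-1→(2,0,1); h2:-1=-1→(2,3,0)
pass> ply 2, O at (1,3,1) | h0:-1=-1→(0,3,1); h1:-1=-1→(1,2,1); h1:-2=-1→(1,1,1); h1:-3=+1→(1,0,1)*; h2:-1=-1→(1,3,0)
pass> ply 3, X at (1,0,1) | h0:-1=-1→(0,0,1)*; h2:-1=-1→(1,0,0)
pass> ply 4, O at (0,0,1) | h2:-1=+1→(0,0,0)*
pass> ply 5: (0,0,0) is terminal -1 (X); from (2,3,1) depth 6
for O: play -1, pass +1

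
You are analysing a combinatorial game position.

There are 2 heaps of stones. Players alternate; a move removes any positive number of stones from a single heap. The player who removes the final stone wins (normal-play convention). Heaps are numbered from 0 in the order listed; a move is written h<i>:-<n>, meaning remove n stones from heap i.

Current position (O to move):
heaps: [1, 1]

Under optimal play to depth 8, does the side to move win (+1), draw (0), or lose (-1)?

p1 O@[(1,1)]: h0:-1[(0,1)]-1* h1:-1[(1,0)]-1
p2 X@[(0,1)]: h1:-1[(0,0)]+1*
p3 O@[(0,0)] terminal -1; root [(1,1)] d8

value((1,1), O) = -1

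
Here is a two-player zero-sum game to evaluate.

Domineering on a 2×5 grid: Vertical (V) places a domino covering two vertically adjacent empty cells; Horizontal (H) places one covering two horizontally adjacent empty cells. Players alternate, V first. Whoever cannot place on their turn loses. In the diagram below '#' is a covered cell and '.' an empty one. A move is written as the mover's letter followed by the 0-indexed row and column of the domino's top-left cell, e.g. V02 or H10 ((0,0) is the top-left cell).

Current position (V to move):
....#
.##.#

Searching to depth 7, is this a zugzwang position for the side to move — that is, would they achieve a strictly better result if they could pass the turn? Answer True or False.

zugzwang(....#/.##.#, V) = True

p1 V@[....#/.##.#]: V00[#...#/###.#]-1* V03[...##/.####]-1
p2 H@[#...#/###.#]: H01[###.#/###.#]-1 H02[#.###/###.#]+1*
p3 V@[#.###/###.#] terminal -1; root [....#/.##.#] d7
pass branch (H moves first from the same position):
  | p1 H@[....#/.##.#]: H00[##..#/.##.#]-1* H01[.##.#/.##.#]-1 H02[..###/.##.#]-1
  | p2 V@[##..#/.##.#]: V03[##.##/.####]+1*
  | p3 H@[##.##/.####] terminal -1; root [....#/.##.#] d7
V moving scores -1; V passing scores +1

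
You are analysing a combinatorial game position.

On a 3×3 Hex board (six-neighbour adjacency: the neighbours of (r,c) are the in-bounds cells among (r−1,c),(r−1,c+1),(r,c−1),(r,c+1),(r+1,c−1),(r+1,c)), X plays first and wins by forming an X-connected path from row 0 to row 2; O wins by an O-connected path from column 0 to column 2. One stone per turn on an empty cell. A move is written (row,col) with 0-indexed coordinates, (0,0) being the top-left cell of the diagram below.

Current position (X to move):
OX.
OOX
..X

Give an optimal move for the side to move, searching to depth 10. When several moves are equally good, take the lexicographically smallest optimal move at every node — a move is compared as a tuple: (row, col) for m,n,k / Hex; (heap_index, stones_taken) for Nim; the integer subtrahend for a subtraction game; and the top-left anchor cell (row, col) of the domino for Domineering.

ply 1, X at OX./OOX/..X | (0,2)=+1→OXX/OOX/..X*; (2,0)=-1→OX./OOX/X.X; (2,1)=-1→OX./OOX/.XX
ply 2: OXX/OOX/..X is terminal -1 (O); from OX./OOX/..X depth 10

X's best at [OX./OOX/..X]: (0,2)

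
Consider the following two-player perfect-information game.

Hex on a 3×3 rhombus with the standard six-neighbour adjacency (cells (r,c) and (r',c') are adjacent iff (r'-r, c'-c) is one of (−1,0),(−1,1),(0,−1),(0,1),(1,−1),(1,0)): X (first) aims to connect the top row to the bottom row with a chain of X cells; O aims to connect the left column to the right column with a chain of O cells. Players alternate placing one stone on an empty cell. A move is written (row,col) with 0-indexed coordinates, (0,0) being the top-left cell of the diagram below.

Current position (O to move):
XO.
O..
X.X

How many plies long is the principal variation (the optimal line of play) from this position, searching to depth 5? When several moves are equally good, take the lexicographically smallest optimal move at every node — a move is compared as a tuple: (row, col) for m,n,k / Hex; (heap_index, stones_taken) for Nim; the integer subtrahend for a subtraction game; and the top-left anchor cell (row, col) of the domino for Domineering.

[XO./O../X.X] O move#1: (0,2):+1/XOO/O../X.X*, (1,1):+1/XO./OO./X.X, (1,2):+1/XO./O.O/X.X, (2,1):-1/XO./O../XOX
[XOO/O../X.X] end (terminal -1, X#2); searched XO./O../X.X to 5

PV length from [XO./O../X.X]: 1 ply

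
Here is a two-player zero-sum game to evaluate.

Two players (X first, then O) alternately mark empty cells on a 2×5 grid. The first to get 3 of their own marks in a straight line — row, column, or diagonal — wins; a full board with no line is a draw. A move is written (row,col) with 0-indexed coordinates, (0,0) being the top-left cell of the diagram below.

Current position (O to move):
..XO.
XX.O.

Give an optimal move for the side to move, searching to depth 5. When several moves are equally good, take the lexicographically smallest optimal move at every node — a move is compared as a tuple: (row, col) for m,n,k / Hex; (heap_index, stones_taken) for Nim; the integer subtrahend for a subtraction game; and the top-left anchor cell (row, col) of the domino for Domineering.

O's best at [..XO./XX.O.]: (1,2)

ply 1, O at ..XO./XX.O. | (0,0)=-1→O.XO./XX.O.; (0,1)=-1→.OXO./XX.O.; (0,4)=-1→..XOO/XX.O.; (1,2)=+0→..XO./XXOO.*; (1,4)=-1→..XO./XX.OO
ply 2, X at ..XO./XXOO. | (0,0)=-1→X.XO./XXOO.; (0,1)=-1→.XXO./XXOO.; (0,4)=-1→..XOX/XXOO.; (1,4)=+0→..XO./XXOOX*
ply 3, O at ..XO./XXOOX | (0,0)=+0→O.XO./XXOOX*; (0,1)=+0→.OXO./XXOOX; (0,4)=+0→..XOO/XXOOX
ply 4, X at O.XO./XXOOX | (0,1)=+0→OXXO./XXOOX*; (0,4)=+0→O.XOX/XXOOX
ply 5, O at OXXO./XXOOX | (0,4)=+0→OXXOO/XXOOX*
ply 6: OXXOO/XXOOX is terminal +0 (X); from ..XO./XX.O. depth 5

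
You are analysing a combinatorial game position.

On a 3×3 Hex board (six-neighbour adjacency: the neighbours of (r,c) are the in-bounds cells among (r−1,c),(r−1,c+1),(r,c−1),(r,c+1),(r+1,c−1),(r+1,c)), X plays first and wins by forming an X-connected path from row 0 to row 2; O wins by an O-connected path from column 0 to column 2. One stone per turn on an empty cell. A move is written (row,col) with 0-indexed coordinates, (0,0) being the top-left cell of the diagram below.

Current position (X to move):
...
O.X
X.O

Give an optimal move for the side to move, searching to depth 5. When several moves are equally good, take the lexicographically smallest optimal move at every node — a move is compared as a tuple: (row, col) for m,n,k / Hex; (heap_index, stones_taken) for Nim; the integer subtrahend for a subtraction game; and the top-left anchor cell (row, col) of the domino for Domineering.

X's best at [.../O.X/X.O]: (0,2)

p1 X@[.../O.X/X.O]: (0,0)[X../O.X/X.O]-1 (0,1)[.X./O.X/X.O]-1 (0,2)[..X/O.X/X.O]+1* (1,1)[.../OXX/X.O]+1 (2,1)[.../O.X/XXO]-1
p2 O@[..X/O.X/X.O]: (0,0)[O.X/O.X/X.O]-1* (0,1)[.OX/O.X/X.O]-1 (1,1)[..X/OOX/X.O]-1 (2,1)[..X/O.X/XOO]-1
p3 X@[O.X/O.X/X.O]: (0,1)[OXX/O.X/X.O]+1* (1,1)[O.X/OXX/X.O]+1 (2,1)[O.X/O.X/XXO]+1
p4 O@[OXX/O.X/X.O]: (1,1)[OXX/OOX/X.O]-1* (2,1)[OXX/O.X/XOO]-1
p5 X@[OXX/OOX/X.O]: (2,1)[OXX/OOX/XXO]+1*
p6 O@[OXX/OOX/XXO] terminal -1; root [.../O.X/X.O] d5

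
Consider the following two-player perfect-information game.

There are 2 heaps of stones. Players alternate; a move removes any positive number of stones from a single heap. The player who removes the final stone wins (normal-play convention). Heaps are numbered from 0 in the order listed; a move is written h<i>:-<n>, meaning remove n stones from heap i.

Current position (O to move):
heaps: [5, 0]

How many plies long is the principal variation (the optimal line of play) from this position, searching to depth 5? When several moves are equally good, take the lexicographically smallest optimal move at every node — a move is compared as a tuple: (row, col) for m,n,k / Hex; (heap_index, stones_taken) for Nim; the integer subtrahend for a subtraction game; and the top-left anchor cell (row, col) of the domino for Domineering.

PV length from [(5,0)]: 1 ply

p1 O@[(5,0)]: h0:-1[(4,0)]-1 h0:-2[(3,0)]-1 h0:-3[(2,0)]-1 h0:-4[(1,0)]-1 h0:-5[(0,0)]+1*
p2 X@[(0,0)] terminal -1; root [(5,0)] d5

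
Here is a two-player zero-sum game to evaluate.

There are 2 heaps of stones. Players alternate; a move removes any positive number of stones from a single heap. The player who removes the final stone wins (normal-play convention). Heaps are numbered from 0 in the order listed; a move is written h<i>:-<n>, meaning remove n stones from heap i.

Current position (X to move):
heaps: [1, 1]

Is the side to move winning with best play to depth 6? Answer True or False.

[(1,1)] X move#1: h0:-1:-1/(0,1)*, h1:-1:-1/(1,0)
[(0,1)] O move#2: h1:-1:+1/(0,0)*
[(0,0)] end (terminal -1, X#3); searched (1,1) to 6

X winning at [(1,1)]: False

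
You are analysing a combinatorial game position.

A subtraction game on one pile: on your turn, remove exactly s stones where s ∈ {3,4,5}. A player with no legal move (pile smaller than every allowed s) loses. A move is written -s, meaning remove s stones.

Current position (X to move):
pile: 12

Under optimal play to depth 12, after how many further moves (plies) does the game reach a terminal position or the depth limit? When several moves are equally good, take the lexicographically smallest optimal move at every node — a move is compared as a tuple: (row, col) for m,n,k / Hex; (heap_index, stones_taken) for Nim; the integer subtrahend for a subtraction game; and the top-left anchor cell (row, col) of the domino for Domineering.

ply 1, X at 12 | -3=+1→9*; -4=+1→8; -5=-1→7
ply 2, O at 9 | -3=-1→6*; -4=-1→5; -5=-1→4
ply 3, X at 6 | -3=-1→3; -4=+1→2*; -5=+1→1
ply 4: 2 is terminal -1 (O); from 12 depth 12

PV length from [12]: 3 plies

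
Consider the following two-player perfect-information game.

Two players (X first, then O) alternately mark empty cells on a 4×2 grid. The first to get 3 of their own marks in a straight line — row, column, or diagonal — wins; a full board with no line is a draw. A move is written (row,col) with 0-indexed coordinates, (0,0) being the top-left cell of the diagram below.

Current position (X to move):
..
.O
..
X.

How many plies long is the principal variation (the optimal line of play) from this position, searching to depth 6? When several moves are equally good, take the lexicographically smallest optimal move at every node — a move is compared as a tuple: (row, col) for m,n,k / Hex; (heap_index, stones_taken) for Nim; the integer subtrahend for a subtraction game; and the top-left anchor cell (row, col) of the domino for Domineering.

ply 1, X at ../.O/../X. | (0,0)=-1→X./.O/../X.; (0,1)=+0→.X/.O/../X.*; (1,0)=+0→../XO/../X.; (2,0)=+0→../.O/X./X.; (2,1)=+0→../.O/.X/X.; (3,1)=+0→../.O/../XX
ply 2, O at .X/.O/../X. | (0,0)=+0→OX/.O/../X.*; (1,0)=+0→.X/OO/../X.; (2,0)=+0→.X/.O/O./X.; (2,1)=+0→.X/.O/.O/X.; (3,1)=+0→.X/.O/../XO
ply 3, X at OX/.O/../X. | (1,0)=+0→OX/XO/../X.*; (2,0)=+0→OX/.O/X./X.; (2,1)=+0→OX/.O/.X/X.; (3,1)=+0→OX/.O/../XX
ply 4, O at OX/XO/../X. | (2,0)=+0→OX/XO/O./X.*; (2,1)=-1→OX/XO/.O/X.; (3,1)=-1→OX/XO/../XO
ply 5, X at OX/XO/O./X. | (2,1)=+0→OX/XO/OX/X.*; (3,1)=+0→OX/XO/O./XX
ply 6, O at OX/XO/OX/X. | (3,1)=+0→OX/XO/OX/XO*
ply 7: OX/XO/OX/XO is terminal +0 (X); from ../.O/../X. depth 6

PV length from [../.O/../X.]: 6 plies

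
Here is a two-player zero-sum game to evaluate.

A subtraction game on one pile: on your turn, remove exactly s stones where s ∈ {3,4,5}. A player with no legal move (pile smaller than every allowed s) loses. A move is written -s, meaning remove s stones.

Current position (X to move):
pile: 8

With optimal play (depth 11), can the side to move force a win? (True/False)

[8] X move#1: -3:-1/5*, -4:-1/4, -5:-1/3
[5] O move#2: -3:+1/2*, -4:+1/1, -5:+1/0
[2] end (terminal -1, X#3); searched 8 to 11

X winning at [8]: False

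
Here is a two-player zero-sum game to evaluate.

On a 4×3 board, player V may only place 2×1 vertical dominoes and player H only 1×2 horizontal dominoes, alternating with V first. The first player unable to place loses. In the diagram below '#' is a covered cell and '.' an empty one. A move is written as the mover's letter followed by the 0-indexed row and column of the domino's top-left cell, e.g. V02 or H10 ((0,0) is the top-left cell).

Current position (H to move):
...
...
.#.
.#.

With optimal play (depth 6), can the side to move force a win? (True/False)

H winning at [.../.../.#./.#.]: False

p1 H@[.../.../.#./.#.]: H00[##./.../.#./.#.]-1* H01[.##/.../.#./.#.]-1 H10[.../##./.#./.#.]-1 H11[.../.##/.#./.#.]-1
p2 V@[##./.../.#./.#.]: V02[###/..#/.#./.#.]+1* V10[##./#../##./.#.]+1 V12[##./..#/.##/.#.]+1 V20[##./.../##./##.]+1 V22[##./.../.##/.##]+1
p3 H@[###/..#/.#./.#.]: H10[###/###/.#./.#.]-1*
p4 V@[###/###/.#./.#.]: V20[###/###/##./##.]+1* V22[###/###/.##/.##]+1
p5 H@[###/###/##./##.] terminal -1; root [.../.../.#./.#.] d6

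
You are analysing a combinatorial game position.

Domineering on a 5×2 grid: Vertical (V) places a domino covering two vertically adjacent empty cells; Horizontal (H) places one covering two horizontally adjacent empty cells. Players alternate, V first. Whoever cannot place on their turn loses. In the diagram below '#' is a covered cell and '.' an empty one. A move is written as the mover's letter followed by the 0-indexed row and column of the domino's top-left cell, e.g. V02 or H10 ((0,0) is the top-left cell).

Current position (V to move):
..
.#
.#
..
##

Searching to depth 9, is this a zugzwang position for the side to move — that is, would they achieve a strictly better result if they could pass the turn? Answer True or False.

ply 1, V at ../.#/.#/../## | V00=-1→#./##/.#/../##*; V10=-1→../##/##/../##; V20=-1→../.#/##/#./##
ply 2, H at #./##/.#/../## | H30=+1→#./##/.#/##/##*
ply 3: #./##/.#/##/## is terminal -1 (V); from ../.#/.#/../## depth 9
pass branch (H moves first from the same position):
  | ply 1, H at ../.#/.#/../## | H00=-1→##/.#/.#/../##*; H30=-1→../.#/.#/##/##
  | ply 2, V at ##/.#/.#/../## | V10=-1→##/##/##/../##; V20=+1→##/.#/##/#./##*
  | ply 3: ##/.#/##/#./## is terminal -1 (H); from ../.#/.#/../## depth 9
V moving scores -1; V passing scores +1

zugzwang(../.#/.#/../##, V) = True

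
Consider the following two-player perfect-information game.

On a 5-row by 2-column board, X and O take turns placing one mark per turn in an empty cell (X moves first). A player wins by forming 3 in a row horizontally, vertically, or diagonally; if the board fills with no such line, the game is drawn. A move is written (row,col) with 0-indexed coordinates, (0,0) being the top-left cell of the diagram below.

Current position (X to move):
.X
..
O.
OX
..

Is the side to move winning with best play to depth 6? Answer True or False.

p1 X@[.X/../O./OX/..]: (0,0)[XX/../O./OX/..]-1* (1,0)[.X/X./O./OX/..]-1 (1,1)[.X/.X/O./OX/..]-1 (2,1)[.X/../OX/OX/..]-1 (4,0)[.X/../O./OX/X.]-1 (4,1)[.X/../O./OX/.X]-1
p2 O@[XX/../O./OX/..]: (1,0)[XX/O./O./OX/..]+1* (1,1)[XX/.O/O./OX/..]+1 (2,1)[XX/../OO/OX/..]+1 (4,0)[XX/../O./OX/O.]+1 (4,1)[XX/../O./OX/.O]+1
p3 X@[XX/O./O./OX/..] terminal -1; root [.X/../O./OX/..] d6

X winning at [.X/../O./OX/..]: False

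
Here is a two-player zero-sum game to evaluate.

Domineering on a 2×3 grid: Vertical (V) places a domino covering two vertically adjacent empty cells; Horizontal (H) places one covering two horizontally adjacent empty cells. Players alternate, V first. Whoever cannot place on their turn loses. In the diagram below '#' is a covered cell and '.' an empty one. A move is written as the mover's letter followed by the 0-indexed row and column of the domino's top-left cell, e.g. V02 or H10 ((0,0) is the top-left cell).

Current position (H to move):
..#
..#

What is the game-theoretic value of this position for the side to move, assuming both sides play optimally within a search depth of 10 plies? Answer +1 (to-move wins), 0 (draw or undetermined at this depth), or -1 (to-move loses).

p1 H@[..#/..#]: H00[###/..#]+1* H10[..#/###]+1
p2 V@[###/..#] terminal -1; root [..#/..#] d10

value(..#/..#, H) = +1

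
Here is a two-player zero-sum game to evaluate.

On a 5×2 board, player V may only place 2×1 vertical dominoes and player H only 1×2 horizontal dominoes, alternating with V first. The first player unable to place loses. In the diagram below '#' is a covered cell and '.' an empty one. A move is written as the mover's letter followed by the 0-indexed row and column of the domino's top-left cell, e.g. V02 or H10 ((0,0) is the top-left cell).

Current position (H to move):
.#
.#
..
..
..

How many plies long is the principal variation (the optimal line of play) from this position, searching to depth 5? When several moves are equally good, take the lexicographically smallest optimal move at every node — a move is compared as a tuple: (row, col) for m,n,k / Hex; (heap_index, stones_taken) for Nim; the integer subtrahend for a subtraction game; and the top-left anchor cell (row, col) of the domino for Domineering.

ply 1, H at .#/.#/../../.. | H20=-1→.#/.#/##/../..; H30=+1→.#/.#/../##/..*; H40=-1→.#/.#/../../##
ply 2, V at .#/.#/../##/.. | V00=-1→##/##/../##/..*; V10=-1→.#/##/#./##/..
ply 3, H at ##/##/../##/.. | H20=+1→##/##/##/##/..*; H40=+1→##/##/../##/##
ply 4: ##/##/##/##/.. is terminal -1 (V); from .#/.#/../../.. depth 5

PV length from [.#/.#/../../..]: 3 plies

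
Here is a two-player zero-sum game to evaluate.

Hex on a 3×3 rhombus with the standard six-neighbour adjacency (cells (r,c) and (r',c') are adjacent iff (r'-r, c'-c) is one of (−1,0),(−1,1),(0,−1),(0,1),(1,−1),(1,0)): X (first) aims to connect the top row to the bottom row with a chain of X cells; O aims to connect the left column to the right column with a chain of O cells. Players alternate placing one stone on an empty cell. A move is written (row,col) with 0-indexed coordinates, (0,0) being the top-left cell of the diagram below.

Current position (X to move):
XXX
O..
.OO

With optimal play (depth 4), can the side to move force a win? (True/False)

X winning at [XXX/O../.OO]: False

p1 X@[XXX/O../.OO]: (1,1)[XXX/OX./.OO]-1* (1,2)[XXX/O.X/.OO]-1 (2,0)[XXX/O../XOO]-1
p2 O@[XXX/OX./.OO]: (1,2)[XXX/OXO/.OO]-1 (2,0)[XXX/OX./OOO]+1*
p3 X@[XXX/OX./OOO] terminal -1; root [XXX/O../.OO] d4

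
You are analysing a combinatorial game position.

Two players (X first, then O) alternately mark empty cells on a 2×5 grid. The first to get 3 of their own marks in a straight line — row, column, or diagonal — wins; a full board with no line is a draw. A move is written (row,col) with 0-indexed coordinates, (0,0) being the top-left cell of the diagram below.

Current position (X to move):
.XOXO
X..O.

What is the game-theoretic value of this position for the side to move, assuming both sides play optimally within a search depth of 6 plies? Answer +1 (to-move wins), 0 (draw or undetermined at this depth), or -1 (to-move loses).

p1 X@[.XOXO/X..O.]: (0,0)[XXOXO/X..O.]-1 (1,1)[.XOXO/XX.O.]+0* (1,2)[.XOXO/X.XO.]+0 (1,4)[.XOXO/X..OX]+0
p2 O@[.XOXO/XX.O.]: (0,0)[OXOXO/XX.O.]-1 (1,2)[.XOXO/XXOO.]+0* (1,4)[.XOXO/XX.OO]-1
p3 X@[.XOXO/XXOO.]: (0,0)[XXOXO/XXOO.]-1 (1,4)[.XOXO/XXOOX]+0*
p4 O@[.XOXO/XXOOX]: (0,0)[OXOXO/XXOOX]+0*
p5 X@[OXOXO/XXOOX] terminal +0; root [.XOXO/X..O.] d6

value(.XOXO/X..O., X) = 0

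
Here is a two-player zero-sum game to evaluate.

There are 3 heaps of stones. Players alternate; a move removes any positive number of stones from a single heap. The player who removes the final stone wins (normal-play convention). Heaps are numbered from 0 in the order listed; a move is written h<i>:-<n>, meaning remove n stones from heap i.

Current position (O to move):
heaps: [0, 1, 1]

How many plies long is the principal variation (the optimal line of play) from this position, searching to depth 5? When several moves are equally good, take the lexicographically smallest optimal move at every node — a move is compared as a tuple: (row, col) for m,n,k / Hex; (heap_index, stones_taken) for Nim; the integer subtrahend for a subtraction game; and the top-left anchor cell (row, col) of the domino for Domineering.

ply 1, O at (0,1,1) | h1:-1=-1→(0,0,1)*; h2:-1=-1→(0,1,0)
ply 2, X at (0,0,1) | h2:-1=+1→(0,0,0)*
ply 3: (0,0,0) is terminal -1 (O); from (0,1,1) depth 5

PV length from [(0,1,1)]: 2 plies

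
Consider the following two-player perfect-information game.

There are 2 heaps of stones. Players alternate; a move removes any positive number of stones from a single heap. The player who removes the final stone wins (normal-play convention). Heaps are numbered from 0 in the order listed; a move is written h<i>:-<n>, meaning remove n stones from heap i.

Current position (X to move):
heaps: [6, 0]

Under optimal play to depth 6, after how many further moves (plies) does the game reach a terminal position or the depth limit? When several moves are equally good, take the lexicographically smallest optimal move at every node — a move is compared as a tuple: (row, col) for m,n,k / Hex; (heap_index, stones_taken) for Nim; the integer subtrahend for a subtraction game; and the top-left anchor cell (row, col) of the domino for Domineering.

[(6,0)] X move#1: h0:-1:-1/(5,0), h0:-2:-1/(4,0), h0:-3:-1/(3,0), h0:-4:-1/(2,0), h0:-5:-1/(1,0), h0:-6:+1/(0,0)*
[(0,0)] end (terminal -1, O#2); searched (6,0) to 6

PV length from [(6,0)]: 1 ply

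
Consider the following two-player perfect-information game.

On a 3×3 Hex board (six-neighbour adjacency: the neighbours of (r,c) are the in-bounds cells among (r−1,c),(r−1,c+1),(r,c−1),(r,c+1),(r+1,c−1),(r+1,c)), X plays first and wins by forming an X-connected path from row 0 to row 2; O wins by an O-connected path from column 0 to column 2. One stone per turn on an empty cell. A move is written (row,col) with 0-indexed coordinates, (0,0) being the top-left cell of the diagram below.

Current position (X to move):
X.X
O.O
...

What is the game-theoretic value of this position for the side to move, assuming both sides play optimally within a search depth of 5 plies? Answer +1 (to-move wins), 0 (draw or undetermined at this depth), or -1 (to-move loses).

[X.X/O.O/...] X move#1: (0,1):-1/XXX/O.O/..., (1,1):+1/X.X/OXO/...*, (2,0):-1/X.X/O.O/X.., (2,1):-1/X.X/O.O/.X., (2,2):-1/X.X/O.O/..X
[X.X/OXO/...] O move#2: (0,1):-1/XOX/OXO/...*, (2,0):-1/X.X/OXO/O.., (2,1):-1/X.X/OXO/.O., (2,2):-1/X.X/OXO/..O
[XOX/OXO/...] X move#3: (2,0):+1/XOX/OXO/X..*, (2,1):+1/XOX/OXO/.X., (2,2):+1/XOX/OXO/..X
[XOX/OXO/X..] end (terminal -1, O#4); searched X.X/O.O/... to 5

value(X.X/O.O/..., X) = +1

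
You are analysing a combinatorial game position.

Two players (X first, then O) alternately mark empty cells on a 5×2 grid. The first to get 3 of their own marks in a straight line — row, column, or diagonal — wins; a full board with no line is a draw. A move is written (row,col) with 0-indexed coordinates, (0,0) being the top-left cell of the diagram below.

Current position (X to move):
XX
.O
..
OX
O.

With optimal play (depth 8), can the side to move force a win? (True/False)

p1 X@[XX/.O/../OX/O.]: (1,0)[XX/XO/../OX/O.]-1 (2,0)[XX/.O/X./OX/O.]+0* (2,1)[XX/.O/.X/OX/O.]-1 (4,1)[XX/.O/../OX/OX]-1
p2 O@[XX/.O/X./OX/O.]: (1,0)[XX/OO/X./OX/O.]+0* (2,1)[XX/.O/XO/OX/O.]-1 (4,1)[XX/.O/X./OX/OO]-1
p3 X@[XX/OO/X./OX/O.]: (2,1)[XX/OO/XX/OX/O.]+0* (4,1)[XX/OO/X./OX/OX]+0
p4 O@[XX/OO/XX/OX/O.]: (4,1)[XX/OO/XX/OX/OO]+0*
p5 X@[XX/OO/XX/OX/OO] terminal +0; root [XX/.O/../OX/O.] d8

X winning at [XX/.O/../OX/O.]: False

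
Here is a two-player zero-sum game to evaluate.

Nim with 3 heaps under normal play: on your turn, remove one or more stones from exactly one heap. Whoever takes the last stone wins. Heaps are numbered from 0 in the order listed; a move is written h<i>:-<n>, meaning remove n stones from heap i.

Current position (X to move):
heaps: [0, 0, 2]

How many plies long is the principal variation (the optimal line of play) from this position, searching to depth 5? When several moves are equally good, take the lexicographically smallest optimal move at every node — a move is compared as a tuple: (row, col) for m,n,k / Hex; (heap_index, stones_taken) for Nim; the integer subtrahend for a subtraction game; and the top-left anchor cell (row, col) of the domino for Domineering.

PV length from [(0,0,2)]: 1 ply

ply 1, X at (0,0,2) | h2:-1=-1→(0,0,1); h2:-2=+1→(0,0,0)*
ply 2: (0,0,0) is terminal -1 (O); from (0,0,2) depth 5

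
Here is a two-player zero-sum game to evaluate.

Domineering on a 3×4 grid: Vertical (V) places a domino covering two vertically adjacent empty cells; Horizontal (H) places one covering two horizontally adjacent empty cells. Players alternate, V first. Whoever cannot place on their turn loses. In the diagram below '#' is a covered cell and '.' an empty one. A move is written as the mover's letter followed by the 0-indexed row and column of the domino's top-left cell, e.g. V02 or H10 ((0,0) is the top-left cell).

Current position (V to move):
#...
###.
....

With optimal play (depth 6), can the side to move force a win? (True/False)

p1 V@[#.../###./....]: V03[#..#/####/....]-1* V13[#.../####/...#]-1
p2 H@[#..#/####/....]: H01[####/####/....]+1* H20[#..#/####/##..]+1 H21[#..#/####/.##.]+1 H22[#..#/####/..##]+1
p3 V@[####/####/....] terminal -1; root [#.../###./....] d6

V winning at [#.../###./....]: False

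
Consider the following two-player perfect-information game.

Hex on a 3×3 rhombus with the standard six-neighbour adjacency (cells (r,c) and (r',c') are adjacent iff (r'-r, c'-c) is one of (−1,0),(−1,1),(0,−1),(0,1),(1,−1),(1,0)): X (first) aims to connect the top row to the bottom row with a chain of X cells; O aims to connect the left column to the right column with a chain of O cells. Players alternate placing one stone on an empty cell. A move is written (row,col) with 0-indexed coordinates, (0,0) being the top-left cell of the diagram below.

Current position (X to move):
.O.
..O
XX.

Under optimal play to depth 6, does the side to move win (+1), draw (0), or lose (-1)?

value(.O./..O/XX., X) = -1

[.O./..O/XX.] X move#1: (0,0):-1/XO./..O/XX.*, (0,2):-1/.OX/..O/XX., (1,0):-1/.O./X.O/XX., (1,1):-1/.O./.XO/XX., (2,2):-1/.O./..O/XXX
[XO./..O/XX.] O move#2: (0,2):-1/XOO/..O/XX., (1,0):+1/XO./O.O/XX.*, (1,1):-1/XO./.OO/XX., (2,2):-1/XO./..O/XXO
[XO./O.O/XX.] X move#3: (0,2):-1/XOX/O.O/XX.*, (1,1):-1/XO./OXO/XX., (2,2):-1/XO./O.O/XXX
[XOX/O.O/XX.] O move#4: (1,1):+1/XOX/OOO/XX.*, (2,2):-1/XOX/O.O/XXO
[XOX/OOO/XX.] end (terminal -1, X#5); searched .O./..O/XX. to 6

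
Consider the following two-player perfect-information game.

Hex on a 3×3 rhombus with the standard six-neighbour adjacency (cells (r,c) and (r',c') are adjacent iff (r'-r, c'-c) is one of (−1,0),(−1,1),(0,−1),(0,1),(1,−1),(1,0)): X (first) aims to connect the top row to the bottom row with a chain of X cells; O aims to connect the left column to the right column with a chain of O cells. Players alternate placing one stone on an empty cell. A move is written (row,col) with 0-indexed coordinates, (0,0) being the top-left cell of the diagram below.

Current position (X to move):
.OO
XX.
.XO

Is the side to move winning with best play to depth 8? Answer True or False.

ply 1, X at .OO/XX./.XO | (0,0)=+1→XOO/XX./.XO*; (1,2)=-1→.OO/XXX/.XO; (2,0)=-1→.OO/XX./XXO
ply 2: XOO/XX./.XO is terminal -1 (O); from .OO/XX./.XO depth 8

X winning at [.OO/XX./.XO]: True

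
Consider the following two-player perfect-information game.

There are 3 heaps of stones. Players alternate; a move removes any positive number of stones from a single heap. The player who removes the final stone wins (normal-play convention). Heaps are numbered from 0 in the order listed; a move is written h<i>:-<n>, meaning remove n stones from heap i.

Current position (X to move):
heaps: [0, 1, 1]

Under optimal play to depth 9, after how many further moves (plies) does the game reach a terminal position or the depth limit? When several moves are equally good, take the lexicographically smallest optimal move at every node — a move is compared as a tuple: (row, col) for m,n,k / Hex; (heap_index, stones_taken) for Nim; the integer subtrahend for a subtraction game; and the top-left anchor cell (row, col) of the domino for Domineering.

p1 X@[(0,1,1)]: h1:-1[(0,0,1)]-1* h2:-1[(0,1,0)]-1
p2 O@[(0,0,1)]: h2:-1[(0,0,0)]+1*
p3 X@[(0,0,0)] terminal -1; root [(0,1,1)] d9

PV length from [(0,1,1)]: 2 plies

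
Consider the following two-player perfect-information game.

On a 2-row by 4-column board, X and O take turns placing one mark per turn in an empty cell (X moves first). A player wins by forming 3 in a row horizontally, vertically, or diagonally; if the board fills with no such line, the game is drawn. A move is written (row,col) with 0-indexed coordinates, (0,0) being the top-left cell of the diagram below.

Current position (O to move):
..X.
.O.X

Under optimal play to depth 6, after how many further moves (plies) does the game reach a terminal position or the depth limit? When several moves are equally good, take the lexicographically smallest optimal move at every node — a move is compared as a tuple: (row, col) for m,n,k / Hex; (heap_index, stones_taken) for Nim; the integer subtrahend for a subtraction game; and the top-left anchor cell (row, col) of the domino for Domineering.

PV length from [..X./.O.X]: 5 plies

[..X./.O.X] O move#1: (0,0):+0/O.X./.O.X*, (0,1):+0/.OX./.O.X, (0,3):+0/..XO/.O.X, (1,0):+0/..X./OO.X, (1,2):+0/..X./.OOX
[O.X./.O.X] X move#2: (0,1):+0/OXX./.O.X*, (0,3):+0/O.XX/.O.X, (1,0):+0/O.X./XO.X, (1,2):+0/O.X./.OXX
[OXX./.O.X] O move#3: (0,3):+0/OXXO/.O.X*, (1,0):-1/OXX./OO.X, (1,2):-1/OXX./.OOX
[OXXO/.O.X] X move#4: (1,0):+0/OXXO/XO.X*, (1,2):+0/OXXO/.OXX
[OXXO/XO.X] O move#5: (1,2):+0/OXXO/XOOX*
[OXXO/XOOX] end (terminal +0, X#6); searched ..X./.O.X to 6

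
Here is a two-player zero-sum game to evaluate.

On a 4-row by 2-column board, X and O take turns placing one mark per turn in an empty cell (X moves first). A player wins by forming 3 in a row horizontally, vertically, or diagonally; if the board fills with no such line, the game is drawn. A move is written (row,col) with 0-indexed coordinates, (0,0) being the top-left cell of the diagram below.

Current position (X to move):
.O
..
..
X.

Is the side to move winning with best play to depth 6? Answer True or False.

X winning at [.O/../../X.]: False

[.O/../../X.] X move#1: (0,0):+0/XO/../../X.*, (1,0):+0/.O/X./../X., (1,1):+0/.O/.X/../X., (2,0):+0/.O/../X./X., (2,1):+0/.O/../.X/X., (3,1):+0/.O/../../XX
[XO/../../X.] O move#2: (1,0):+0/XO/O./../X.*, (1,1):+0/XO/.O/../X., (2,0):+0/XO/../O./X., (2,1):+0/XO/../.O/X., (3,1):+0/XO/../../XO
[XO/O./../X.] X move#3: (1,1):+0/XO/OX/../X.*, (2,0):+0/XO/O./X./X., (2,1):+0/XO/O./.X/X., (3,1):+0/XO/O./../XX
[XO/OX/../X.] O move#4: (2,0):+0/XO/OX/O./X.*, (2,1):+0/XO/OX/.O/X., (3,1):+0/XO/OX/../XO
[XO/OX/O./X.] X move#5: (2,1):+0/XO/OX/OX/X.*, (3,1):+0/XO/OX/O./XX
[XO/OX/OX/X.] O move#6: (3,1):+0/XO/OX/OX/XO*
[XO/OX/OX/XO] end (terminal +0, X#7); searched .O/../../X. to 6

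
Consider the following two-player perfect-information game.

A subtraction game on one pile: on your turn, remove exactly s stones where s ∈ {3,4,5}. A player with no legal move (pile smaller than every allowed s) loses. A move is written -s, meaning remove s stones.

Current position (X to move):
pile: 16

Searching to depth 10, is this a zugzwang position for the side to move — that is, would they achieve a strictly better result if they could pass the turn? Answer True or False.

zugzwang(16, X) = True

p1 X@[16]: -3[13]-1* -4[12]-1 -5[11]-1
p2 O@[13]: -3[10]+1* -4[9]+1 -5[8]+1
p3 X@[10]: -3[7]-1* -4[6]-1 -5[5]-1
p4 O@[7]: -3[4]-1 -4[3]-1 -5[2]+1*
p5 X@[2] terminal -1; root [16] d10
suppose X passes — search the same position with O to move:
pass> p1 O@[16]: -3[13]-1* -4[12]-1 -5[11]-1
pass> p2 X@[13]: -3[10]+1* -4[9]+1 -5[8]+1
pass> p3 O@[10]: -3[7]-1* -4[6]-1 -5[5]-1
pass> p4 X@[7]: -3[4]-1 -4[3]-1 -5[2]+1*
pass> p5 O@[2] terminal -1; root [16] d10
for X: play -1, pass +1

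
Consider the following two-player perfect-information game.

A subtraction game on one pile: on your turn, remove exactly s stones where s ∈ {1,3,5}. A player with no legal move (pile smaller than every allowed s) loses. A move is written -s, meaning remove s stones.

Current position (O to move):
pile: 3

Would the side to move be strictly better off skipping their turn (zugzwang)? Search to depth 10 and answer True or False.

p1 O@[3]: -1[2]+1* -3[0]+1
p2 X@[2]: -1[1]-1*
p3 O@[1]: -1[0]+1*
p4 X@[0] terminal -1; root [3] d10
suppose O passes — search the same position with X to move:
pass> p1 X@[3]: -1[2]+1* -3[0]+1
pass> p2 O@[2]: -1[1]-1*
pass> p3 X@[1]: -1[0]+1*
pass> p4 O@[0] terminal -1; root [3] d10
for O: play +1, pass -1

zugzwang(3, O) = False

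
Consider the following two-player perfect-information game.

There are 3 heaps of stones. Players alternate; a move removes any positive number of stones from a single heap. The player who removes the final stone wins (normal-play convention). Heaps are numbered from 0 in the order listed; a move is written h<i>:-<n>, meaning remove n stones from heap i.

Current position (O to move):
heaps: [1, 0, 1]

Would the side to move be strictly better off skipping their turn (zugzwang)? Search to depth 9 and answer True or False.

ply 1, O at (1,0,1) | h0:-1=-1→(0,0,1)*; h2:-1=-1→(1,0,0)
ply 2, X at (0,0,1) | h2:-1=+1→(0,0,0)*
ply 3: (0,0,0) is terminal -1 (O); from (1,0,1) depth 9
suppose O passes — search the same position with X to move:
pass> ply 1, X at (1,0,1) | h0:-1=-1→(0,0,1)*; h2:-1=-1→(1,0,0)
pass> ply 2, O at (0,0,1) | h2:-1=+1→(0,0,0)*
pass> ply 3: (0,0,0) is terminal -1 (X); from (1,0,1) depth 9
for O: play -1, pass +1

zugzwang((1,0,1), O) = True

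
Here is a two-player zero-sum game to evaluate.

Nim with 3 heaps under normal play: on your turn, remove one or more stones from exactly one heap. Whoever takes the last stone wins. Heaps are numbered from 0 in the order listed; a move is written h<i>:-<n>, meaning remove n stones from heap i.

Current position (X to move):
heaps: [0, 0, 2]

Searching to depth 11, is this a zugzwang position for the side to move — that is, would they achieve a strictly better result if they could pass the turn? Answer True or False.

[(0,0,2)] X move#1: h2:-1:-1/(0,0,1), h2:-2:+1/(0,0,0)*
[(0,0,0)] end (terminal -1, O#2); searched (0,0,2) to 11
suppose X passes — search the same position with O to move:
pass> [(0,0,2)] O move#1: h2:-1:-1/(0,0,1), h2:-2:+1/(0,0,0)*
pass> [(0,0,0)] end (terminal -1, X#2); searched (0,0,2) to 11
for X: play +1, pass -1

zugzwang((0,0,2), X) = False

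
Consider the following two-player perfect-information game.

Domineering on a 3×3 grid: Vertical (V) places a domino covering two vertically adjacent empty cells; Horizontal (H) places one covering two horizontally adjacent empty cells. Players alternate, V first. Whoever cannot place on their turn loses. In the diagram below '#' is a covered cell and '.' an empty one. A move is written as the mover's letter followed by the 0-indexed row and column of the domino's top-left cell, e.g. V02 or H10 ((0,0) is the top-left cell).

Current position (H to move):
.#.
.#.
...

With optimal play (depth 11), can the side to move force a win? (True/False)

p1 H@[.#./.#./...]: H20[.#./.#./##.]-1* H21[.#./.#./.##]-1
p2 V@[.#./.#./##.]: V00[##./##./##.]+1* V02[.##/.##/##.]+1 V12[.#./.##/###]+1
p3 H@[##./##./##.] terminal -1; root [.#./.#./...] d11

H winning at [.#./.#./...]: False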